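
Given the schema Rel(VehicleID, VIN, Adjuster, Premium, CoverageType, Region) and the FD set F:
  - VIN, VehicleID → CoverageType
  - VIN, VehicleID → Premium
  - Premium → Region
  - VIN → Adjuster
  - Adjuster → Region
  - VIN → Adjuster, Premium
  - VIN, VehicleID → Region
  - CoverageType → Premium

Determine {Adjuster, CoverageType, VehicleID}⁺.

{Adjuster, CoverageType, Premium, Region, VehicleID}

Start with {Adjuster, CoverageType, VehicleID}.
Adjuster → Region applies; add {Region} → now {Adjuster, CoverageType, Region, VehicleID}.
CoverageType → Premium applies; add {Premium} → now {Adjuster, CoverageType, Premium, Region, VehicleID}.
No further FD applies.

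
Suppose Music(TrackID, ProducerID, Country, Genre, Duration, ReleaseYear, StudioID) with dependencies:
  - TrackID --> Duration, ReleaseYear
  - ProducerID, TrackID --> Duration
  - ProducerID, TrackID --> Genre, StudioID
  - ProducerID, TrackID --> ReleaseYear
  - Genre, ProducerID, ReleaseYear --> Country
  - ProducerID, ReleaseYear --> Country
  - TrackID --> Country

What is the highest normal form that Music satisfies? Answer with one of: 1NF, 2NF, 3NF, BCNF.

Candidate key: {ProducerID, TrackID}. Prime attributes: {ProducerID, TrackID}.
For TrackID --> Duration, ReleaseYear we have {TrackID}⁺ = {Country, Duration, ReleaseYear, TrackID}; {TrackID} is not a superkey, so BCNF fails.
Because {Duration, ReleaseYear} are non-prime and the left side of TrackID --> Duration, ReleaseYear is not a superkey, the relation is not in 3NF.
{TrackID} is a proper subset of the key {ProducerID, TrackID}, and {TrackID}⁺ contains the non-prime attributes {Country, Duration, ReleaseYear} — a partial dependency, so 2NF is violated.

1NF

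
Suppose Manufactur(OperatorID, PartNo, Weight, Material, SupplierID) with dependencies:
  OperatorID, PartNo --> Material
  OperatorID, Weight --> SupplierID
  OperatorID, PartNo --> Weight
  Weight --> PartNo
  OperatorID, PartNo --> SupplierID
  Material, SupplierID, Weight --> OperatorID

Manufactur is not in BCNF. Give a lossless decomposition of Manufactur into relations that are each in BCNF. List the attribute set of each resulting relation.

{Material, OperatorID, SupplierID, Weight}; {PartNo, Weight}

Candidate keys of the original relation: {Material, SupplierID, Weight}, {OperatorID, PartNo}, {OperatorID, Weight}.
{Material, OperatorID, PartNo, SupplierID, Weight}: {Weight} determines {PartNo, Weight} here but is not a superkey — split on Weight --> PartNo, giving {PartNo, Weight} and {Material, OperatorID, SupplierID, Weight}.
{PartNo, Weight} is in BCNF.
{Material, OperatorID, SupplierID, Weight} is in BCNF.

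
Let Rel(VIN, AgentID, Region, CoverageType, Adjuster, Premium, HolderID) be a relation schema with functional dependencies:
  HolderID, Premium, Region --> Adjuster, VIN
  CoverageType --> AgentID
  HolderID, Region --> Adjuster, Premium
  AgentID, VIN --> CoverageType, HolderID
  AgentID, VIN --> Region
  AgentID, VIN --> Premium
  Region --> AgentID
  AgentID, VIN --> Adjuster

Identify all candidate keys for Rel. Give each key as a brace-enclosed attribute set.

Closure of {AgentID, VIN} is {Adjuster, AgentID, CoverageType, HolderID, Premium, Region, VIN}, the whole schema; {AgentID, VIN} is a candidate key.
Closure of {CoverageType, VIN} is {Adjuster, AgentID, CoverageType, HolderID, Premium, Region, VIN}, the whole schema; {CoverageType, VIN} is a candidate key.
Closure of {HolderID, Region} is {Adjuster, AgentID, CoverageType, HolderID, Premium, Region, VIN}, the whole schema; {HolderID, Region} is a candidate key.
Closure of {Region, VIN} is {Adjuster, AgentID, CoverageType, HolderID, Premium, Region, VIN}, the whole schema; {Region, VIN} is a candidate key.
These are minimal and exhaustive — every other superkey contains one of them.

{AgentID, VIN}, {CoverageType, VIN}, {HolderID, Region}, {Region, VIN}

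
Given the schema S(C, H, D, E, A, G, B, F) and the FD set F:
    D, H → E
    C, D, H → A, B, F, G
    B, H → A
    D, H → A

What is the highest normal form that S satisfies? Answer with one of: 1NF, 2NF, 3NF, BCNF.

1NF

Candidate key: {C, D, H}. Prime attributes: {C, D, H}.
D, H → E: {D, H}⁺ = {A, D, E, H}, which is not all of the attributes, so the left side is not a superkey — BCNF is violated.
Because {E} is non-prime and the left side of D, H → E is not a superkey, the relation is not in 3NF.
The proper key subset {D, H} of {C, D, H} determines non-prime {A, E}, so the relation is not even in 2NF.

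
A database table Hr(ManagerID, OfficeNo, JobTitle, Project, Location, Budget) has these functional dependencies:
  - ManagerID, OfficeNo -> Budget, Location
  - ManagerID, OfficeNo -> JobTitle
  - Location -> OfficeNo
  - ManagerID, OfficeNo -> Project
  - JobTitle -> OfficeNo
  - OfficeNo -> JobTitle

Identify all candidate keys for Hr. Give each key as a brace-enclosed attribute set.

No FD produces {ManagerID}, so it must be in every candidate key.
Closure of {JobTitle, ManagerID} is {Budget, JobTitle, Location, ManagerID, OfficeNo, Project}, the whole schema; {JobTitle, ManagerID} is a candidate key.
Closure of {Location, ManagerID} is {Budget, JobTitle, Location, ManagerID, OfficeNo, Project}, the whole schema; {Location, ManagerID} is a candidate key.
Closure of {ManagerID, OfficeNo} is {Budget, JobTitle, Location, ManagerID, OfficeNo, Project}, the whole schema; {ManagerID, OfficeNo} is a candidate key.
Any other superkey properly contains one of these, so there are no further candidate keys.

{JobTitle, ManagerID}, {Location, ManagerID}, {ManagerID, OfficeNo}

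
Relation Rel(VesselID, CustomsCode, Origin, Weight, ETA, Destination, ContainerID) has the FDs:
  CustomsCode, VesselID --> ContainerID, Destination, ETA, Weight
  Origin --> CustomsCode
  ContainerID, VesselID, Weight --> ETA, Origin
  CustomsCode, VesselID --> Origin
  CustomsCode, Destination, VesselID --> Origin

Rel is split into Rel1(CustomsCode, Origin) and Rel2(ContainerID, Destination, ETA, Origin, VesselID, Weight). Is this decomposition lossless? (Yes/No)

Yes

Common attributes: {Origin}; their closure is {CustomsCode, Origin}.
Since Rel1 ⊆ {CustomsCode, Origin}, the intersection is a superkey of Rel1; the decomposition is lossless.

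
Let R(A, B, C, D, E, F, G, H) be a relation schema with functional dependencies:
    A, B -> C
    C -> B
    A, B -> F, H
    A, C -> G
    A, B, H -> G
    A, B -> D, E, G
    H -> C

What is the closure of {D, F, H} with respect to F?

Start with {D, F, H}.
H -> C applies; add {C} → now {C, D, F, H}.
C -> B applies; add {B} → now {B, C, D, F, H}.
No further FD applies.

{B, C, D, F, H}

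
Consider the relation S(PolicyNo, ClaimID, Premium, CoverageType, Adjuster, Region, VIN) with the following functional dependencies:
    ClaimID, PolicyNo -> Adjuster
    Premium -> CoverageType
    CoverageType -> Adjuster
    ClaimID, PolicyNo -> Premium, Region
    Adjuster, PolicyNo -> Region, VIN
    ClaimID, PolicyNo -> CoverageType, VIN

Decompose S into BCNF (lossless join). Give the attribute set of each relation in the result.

{Adjuster, CoverageType}; {ClaimID, PolicyNo, Premium}; {CoverageType, Premium}; {PolicyNo, Premium, Region, VIN}

Candidate key of the original relation: {ClaimID, PolicyNo}.
Within {Adjuster, ClaimID, CoverageType, PolicyNo, Premium, Region, VIN}: {Premium}⁺ ∩ {Adjuster, ClaimID, CoverageType, PolicyNo, Premium, Region, VIN} = {Adjuster, CoverageType, Premium}, not the whole set, so Premium -> Adjuster, CoverageType violates BCNF; decompose into {Adjuster, CoverageType, Premium} and {ClaimID, PolicyNo, Premium, Region, VIN}.
Within {Adjuster, CoverageType, Premium}: {CoverageType}⁺ ∩ {Adjuster, CoverageType, Premium} = {Adjuster, CoverageType}, not the whole set, so CoverageType -> Adjuster violates BCNF; decompose into {Adjuster, CoverageType} and {CoverageType, Premium}.
{Adjuster, CoverageType} has no BCNF violation.
{CoverageType, Premium} has no BCNF violation.
Within {ClaimID, PolicyNo, Premium, Region, VIN}: {PolicyNo, Premium}⁺ ∩ {ClaimID, PolicyNo, Premium, Region, VIN} = {PolicyNo, Premium, Region, VIN}, not the whole set, so PolicyNo, Premium -> Region, VIN violates BCNF; decompose into {PolicyNo, Premium, Region, VIN} and {ClaimID, PolicyNo, Premium}.
{PolicyNo, Premium, Region, VIN} has no BCNF violation.
{ClaimID, PolicyNo, Premium} has no BCNF violation.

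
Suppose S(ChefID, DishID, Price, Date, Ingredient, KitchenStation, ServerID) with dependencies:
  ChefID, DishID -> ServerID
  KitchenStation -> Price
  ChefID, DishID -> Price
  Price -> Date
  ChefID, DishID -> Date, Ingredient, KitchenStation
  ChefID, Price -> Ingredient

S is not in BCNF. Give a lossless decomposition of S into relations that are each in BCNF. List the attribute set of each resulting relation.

{ChefID, DishID, KitchenStation, ServerID}; {ChefID, Ingredient, KitchenStation}; {Date, Price}; {KitchenStation, Price}

Candidate key of the original relation: {ChefID, DishID}.
In {ChefID, Date, DishID, Ingredient, KitchenStation, Price, ServerID}, {KitchenStation} is not a superkey ({KitchenStation}⁺ restricted to this set is {Date, KitchenStation, Price}), so split on KitchenStation -> Date, Price into {Date, KitchenStation, Price} and {ChefID, DishID, Ingredient, KitchenStation, ServerID}.
In {Date, KitchenStation, Price}, {Price} is not a superkey ({Price}⁺ restricted to this set is {Date, Price}), so split on Price -> Date into {Date, Price} and {KitchenStation, Price}.
{Date, Price}: every determinant is a superkey — BCNF.
{KitchenStation, Price}: every determinant is a superkey — BCNF.
In {ChefID, DishID, Ingredient, KitchenStation, ServerID}, {ChefID, KitchenStation} is not a superkey ({ChefID, KitchenStation}⁺ restricted to this set is {ChefID, Ingredient, KitchenStation}), so split on ChefID, KitchenStation -> Ingredient into {ChefID, Ingredient, KitchenStation} and {ChefID, DishID, KitchenStation, ServerID}.
{ChefID, Ingredient, KitchenStation}: every determinant is a superkey — BCNF.
{ChefID, DishID, KitchenStation, ServerID}: every determinant is a superkey — BCNF.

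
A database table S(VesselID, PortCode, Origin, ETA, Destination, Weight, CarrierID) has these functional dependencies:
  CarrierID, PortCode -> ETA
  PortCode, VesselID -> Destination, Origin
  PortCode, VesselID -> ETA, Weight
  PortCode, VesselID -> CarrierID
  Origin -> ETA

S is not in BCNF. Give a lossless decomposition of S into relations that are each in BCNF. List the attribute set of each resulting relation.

{CarrierID, Destination, Origin, PortCode, VesselID, Weight}; {CarrierID, ETA, PortCode}

Candidate key of the original relation: {PortCode, VesselID}.
Within {CarrierID, Destination, ETA, Origin, PortCode, VesselID, Weight}: {CarrierID, PortCode}⁺ ∩ {CarrierID, Destination, ETA, Origin, PortCode, VesselID, Weight} = {CarrierID, ETA, PortCode}, not the whole set, so CarrierID, PortCode -> ETA violates BCNF; decompose into {CarrierID, ETA, PortCode} and {CarrierID, Destination, Origin, PortCode, VesselID, Weight}.
{CarrierID, ETA, PortCode} is in BCNF.
{CarrierID, Destination, Origin, PortCode, VesselID, Weight} is in BCNF.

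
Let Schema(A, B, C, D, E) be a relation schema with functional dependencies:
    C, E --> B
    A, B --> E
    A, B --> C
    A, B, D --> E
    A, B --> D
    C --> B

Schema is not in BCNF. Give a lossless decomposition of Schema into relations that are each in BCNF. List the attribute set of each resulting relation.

Candidate keys of the original relation: {A, B}, {A, C}.
{A, B, C, D, E}: {C, E} determines {B, C, E} here but is not a superkey — split on C, E --> B, giving {B, C, E} and {A, C, D, E}.
{B, C, E}: {C} determines {B, C} here but is not a superkey — split on C --> B, giving {B, C} and {C, E}.
{B, C}: every determinant is a superkey — BCNF.
{C, E}: every determinant is a superkey — BCNF.
{A, C, D, E}: every determinant is a superkey — BCNF.

{A, C, D, E}; {B, C}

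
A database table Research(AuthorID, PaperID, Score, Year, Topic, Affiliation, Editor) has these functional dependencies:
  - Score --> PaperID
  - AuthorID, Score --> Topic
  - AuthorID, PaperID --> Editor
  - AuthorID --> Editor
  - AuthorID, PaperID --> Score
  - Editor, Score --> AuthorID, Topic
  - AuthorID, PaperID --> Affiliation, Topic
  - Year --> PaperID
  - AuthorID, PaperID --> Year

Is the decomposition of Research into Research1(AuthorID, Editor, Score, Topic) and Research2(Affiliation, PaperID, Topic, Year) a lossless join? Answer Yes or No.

No

Research1 ∩ Research2 = {Topic}; its closure under F is {Topic}.
Research1 ⊄ {Topic} and Research2 ⊄ {Topic}, so the split is lossy.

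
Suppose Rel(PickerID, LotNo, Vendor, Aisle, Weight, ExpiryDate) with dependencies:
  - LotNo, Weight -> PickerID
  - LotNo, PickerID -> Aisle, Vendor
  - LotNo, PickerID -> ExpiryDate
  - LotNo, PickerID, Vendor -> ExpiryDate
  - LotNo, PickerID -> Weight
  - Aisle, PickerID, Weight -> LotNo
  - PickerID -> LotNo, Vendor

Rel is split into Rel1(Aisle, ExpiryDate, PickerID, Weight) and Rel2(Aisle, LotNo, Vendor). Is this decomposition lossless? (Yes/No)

No

The shared attributes are {Aisle} and {Aisle}⁺ = {Aisle}.
Neither Rel1 nor Rel2 is contained in that closure, so the decomposition is lossy.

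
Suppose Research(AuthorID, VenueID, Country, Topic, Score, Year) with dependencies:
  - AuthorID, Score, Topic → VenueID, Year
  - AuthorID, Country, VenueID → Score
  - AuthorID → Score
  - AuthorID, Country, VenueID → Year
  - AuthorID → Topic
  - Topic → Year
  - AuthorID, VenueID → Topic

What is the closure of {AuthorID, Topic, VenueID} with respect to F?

Start with {AuthorID, Topic, VenueID}.
AuthorID → Score applies; add {Score} → now {AuthorID, Score, Topic, VenueID}.
Topic → Year applies; add {Year} → now {AuthorID, Score, Topic, VenueID, Year}.
No further FD applies.

{AuthorID, Score, Topic, VenueID, Year}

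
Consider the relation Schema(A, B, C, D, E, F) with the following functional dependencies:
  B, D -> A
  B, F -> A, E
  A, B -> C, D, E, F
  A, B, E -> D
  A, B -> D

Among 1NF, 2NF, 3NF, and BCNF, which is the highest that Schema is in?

BCNF

Candidate keys: {A, B}, {B, D}, {B, F}. Prime attributes: {A, B, D, F}.
Each dependency's left side is a superkey — BCNF holds.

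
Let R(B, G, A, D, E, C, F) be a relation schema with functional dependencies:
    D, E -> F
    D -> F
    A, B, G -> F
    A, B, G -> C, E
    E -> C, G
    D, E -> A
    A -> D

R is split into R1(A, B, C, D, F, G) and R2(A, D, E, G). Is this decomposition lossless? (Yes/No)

The shared attributes are {A, D, G} and {A, D, G}⁺ = {A, D, F, G}.
R1 ⊄ {A, D, F, G} and R2 ⊄ {A, D, F, G}, so the split is lossy.

No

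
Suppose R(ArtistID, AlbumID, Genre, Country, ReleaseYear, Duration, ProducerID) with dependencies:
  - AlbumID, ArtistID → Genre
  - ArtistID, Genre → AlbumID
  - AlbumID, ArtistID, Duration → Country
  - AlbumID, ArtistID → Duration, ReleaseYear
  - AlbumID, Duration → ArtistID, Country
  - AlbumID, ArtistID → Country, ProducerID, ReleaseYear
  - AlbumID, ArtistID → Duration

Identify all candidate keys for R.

{AlbumID, ArtistID}, {AlbumID, Duration}, {ArtistID, Genre}

Closure of {AlbumID, ArtistID} is {AlbumID, ArtistID, Country, Duration, Genre, ProducerID, ReleaseYear}, the whole schema; {AlbumID, ArtistID} is a candidate key.
Closure of {AlbumID, Duration} is {AlbumID, ArtistID, Country, Duration, Genre, ProducerID, ReleaseYear}, the whole schema; {AlbumID, Duration} is a candidate key.
Closure of {ArtistID, Genre} is {AlbumID, ArtistID, Country, Duration, Genre, ProducerID, ReleaseYear}, the whole schema; {ArtistID, Genre} is a candidate key.
Any other superkey properly contains one of these, so there are no further candidate keys.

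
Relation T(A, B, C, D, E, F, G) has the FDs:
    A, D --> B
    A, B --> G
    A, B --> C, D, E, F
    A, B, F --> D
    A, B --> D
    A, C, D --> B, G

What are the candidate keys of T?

{A} never appears on the right of any FD, so every key must include it.
{A, B}⁺ = {A, B, C, D, E, F, G}, which is every attribute, so {A, B} is a candidate key.
{A, D}⁺ = {A, B, C, D, E, F, G}, which is every attribute, so {A, D} is a candidate key.
These are minimal and exhaustive — every other superkey contains one of them.

{A, B}, {A, D}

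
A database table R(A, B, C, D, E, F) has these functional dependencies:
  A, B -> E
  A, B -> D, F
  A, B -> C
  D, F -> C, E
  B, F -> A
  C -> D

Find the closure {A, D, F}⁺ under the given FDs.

Start with {A, D, F}.
D, F -> C, E applies; add {C, E} → now {A, C, D, E, F}.
No further FD applies.

{A, C, D, E, F}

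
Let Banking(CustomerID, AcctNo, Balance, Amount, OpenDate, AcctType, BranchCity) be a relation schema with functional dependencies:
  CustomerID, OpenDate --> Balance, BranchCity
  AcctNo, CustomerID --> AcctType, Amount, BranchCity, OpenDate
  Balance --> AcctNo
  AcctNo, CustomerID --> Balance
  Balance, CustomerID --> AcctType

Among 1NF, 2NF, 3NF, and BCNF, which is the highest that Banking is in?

Candidate keys: {AcctNo, CustomerID}, {Balance, CustomerID}, {CustomerID, OpenDate}. Prime attributes: {AcctNo, Balance, CustomerID, OpenDate}.
Balance --> AcctNo: {Balance}⁺ = {AcctNo, Balance}, which is not all of the attributes, so the left side is not a superkey — BCNF is violated.
Its right-hand attributes {AcctNo} are all prime, as are those of every other non-superkey FD — the relation is in 3NF.

3NF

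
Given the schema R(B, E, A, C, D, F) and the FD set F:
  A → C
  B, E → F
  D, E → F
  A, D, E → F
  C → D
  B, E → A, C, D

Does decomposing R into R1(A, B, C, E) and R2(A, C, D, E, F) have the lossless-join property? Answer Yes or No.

Yes

Common attributes: {A, C, E}; their closure is {A, C, D, E, F}.
This includes all of R2, so the common attributes are a superkey of R2 — the join is lossless.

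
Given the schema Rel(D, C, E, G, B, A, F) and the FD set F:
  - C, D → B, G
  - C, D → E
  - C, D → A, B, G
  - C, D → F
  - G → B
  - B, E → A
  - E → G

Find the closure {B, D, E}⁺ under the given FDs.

{A, B, D, E, G}

Start with {B, D, E}.
B, E → A applies; add {A} → now {A, B, D, E}.
E → G applies; add {G} → now {A, B, D, E, G}.
No further FD applies.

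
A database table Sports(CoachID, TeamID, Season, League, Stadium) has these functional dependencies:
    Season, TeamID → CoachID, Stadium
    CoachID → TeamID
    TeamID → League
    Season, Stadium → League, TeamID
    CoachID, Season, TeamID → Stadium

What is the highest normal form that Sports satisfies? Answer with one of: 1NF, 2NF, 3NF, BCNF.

Candidate keys: {CoachID, Season}, {Season, Stadium}, {Season, TeamID}. Prime attributes: {CoachID, Season, Stadium, TeamID}.
CoachID → TeamID breaks BCNF: {CoachID}⁺ = {CoachID, League, TeamID}, so {CoachID} is not a superkey.
TeamID → League determines the non-prime attribute {League} from a non-superkey — 3NF is violated.
{CoachID} is a proper subset of the key {CoachID, Season}, and {CoachID}⁺ contains the non-prime attribute {League} — a partial dependency, so 2NF is violated.

1NF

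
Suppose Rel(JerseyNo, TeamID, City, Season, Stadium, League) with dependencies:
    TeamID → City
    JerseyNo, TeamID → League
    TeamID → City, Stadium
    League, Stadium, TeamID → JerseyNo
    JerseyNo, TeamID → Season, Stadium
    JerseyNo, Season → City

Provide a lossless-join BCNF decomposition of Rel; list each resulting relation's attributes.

Candidate keys of the original relation: {JerseyNo, TeamID}, {League, TeamID}.
In {City, JerseyNo, League, Season, Stadium, TeamID}, {TeamID} is not a superkey ({TeamID}⁺ restricted to this set is {City, Stadium, TeamID}), so split on TeamID → City, Stadium into {City, Stadium, TeamID} and {JerseyNo, League, Season, TeamID}.
{City, Stadium, TeamID} is in BCNF.
{JerseyNo, League, Season, TeamID} is in BCNF.

{City, Stadium, TeamID}; {JerseyNo, League, Season, TeamID}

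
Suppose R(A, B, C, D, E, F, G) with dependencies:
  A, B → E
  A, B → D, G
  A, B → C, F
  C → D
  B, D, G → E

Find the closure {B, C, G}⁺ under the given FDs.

{B, C, D, E, G}

Start with {B, C, G}.
C → D applies; add {D} → now {B, C, D, G}.
B, D, G → E applies; add {E} → now {B, C, D, E, G}.
No further FD applies.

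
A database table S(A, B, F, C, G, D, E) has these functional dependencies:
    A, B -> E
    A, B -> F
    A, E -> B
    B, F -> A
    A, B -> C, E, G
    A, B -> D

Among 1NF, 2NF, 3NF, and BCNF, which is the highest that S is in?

BCNF

Candidate keys: {A, B}, {A, E}, {B, F}. Prime attributes: {A, B, E, F}.
The left-hand side of every FD is a superkey, so BCNF is satisfied.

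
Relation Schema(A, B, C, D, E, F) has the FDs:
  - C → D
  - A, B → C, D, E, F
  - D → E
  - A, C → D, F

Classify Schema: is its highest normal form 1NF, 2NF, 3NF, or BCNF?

2NF

Candidate key: {A, B}. Prime attributes: {A, B}.
C → D: {C}⁺ = {C, D, E}, which is not all of the attributes, so the left side is not a superkey — BCNF is violated.
C → D determines the non-prime attribute {D} from a non-superkey — 3NF is violated.
No proper subset of a key has a non-prime attribute in its closure, so there is no partial dependency; 2NF holds.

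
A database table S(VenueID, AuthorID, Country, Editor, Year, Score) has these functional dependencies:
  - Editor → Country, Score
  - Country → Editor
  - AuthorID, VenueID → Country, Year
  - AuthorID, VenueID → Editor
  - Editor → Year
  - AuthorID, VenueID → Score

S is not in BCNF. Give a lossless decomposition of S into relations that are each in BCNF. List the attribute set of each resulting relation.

{AuthorID, Editor, VenueID}; {Country, Editor, Score, Year}

Candidate key of the original relation: {AuthorID, VenueID}.
In {AuthorID, Country, Editor, Score, VenueID, Year}, {Editor} is not a superkey ({Editor}⁺ restricted to this set is {Country, Editor, Score, Year}), so split on Editor → Country, Score, Year into {Country, Editor, Score, Year} and {AuthorID, Editor, VenueID}.
{Country, Editor, Score, Year} is in BCNF.
{AuthorID, Editor, VenueID} is in BCNF.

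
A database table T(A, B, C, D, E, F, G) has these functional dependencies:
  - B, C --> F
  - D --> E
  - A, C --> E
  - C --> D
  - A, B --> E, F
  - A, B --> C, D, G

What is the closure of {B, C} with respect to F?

{B, C, D, E, F}

Start with {B, C}.
B, C --> F applies; add {F} → now {B, C, F}.
C --> D applies; add {D} → now {B, C, D, F}.
D --> E applies; add {E} → now {B, C, D, E, F}.
No further FD applies.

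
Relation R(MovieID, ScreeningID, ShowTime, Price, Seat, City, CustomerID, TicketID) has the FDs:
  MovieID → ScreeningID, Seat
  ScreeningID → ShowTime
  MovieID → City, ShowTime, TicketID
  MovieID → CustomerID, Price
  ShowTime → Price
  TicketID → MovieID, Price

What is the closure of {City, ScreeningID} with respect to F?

{City, Price, ScreeningID, ShowTime}

Start with {City, ScreeningID}.
ScreeningID → ShowTime applies; add {ShowTime} → now {City, ScreeningID, ShowTime}.
ShowTime → Price applies; add {Price} → now {City, Price, ScreeningID, ShowTime}.
No further FD applies.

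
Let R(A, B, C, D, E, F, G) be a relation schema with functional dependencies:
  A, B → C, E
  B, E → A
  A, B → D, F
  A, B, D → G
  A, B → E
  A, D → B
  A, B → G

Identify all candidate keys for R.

{A, B}⁺ = {A, B, C, D, E, F, G} — all of the relation — so {A, B} is a candidate key.
{A, D}⁺ = {A, B, C, D, E, F, G} — all of the relation — so {A, D} is a candidate key.
{B, E}⁺ = {A, B, C, D, E, F, G} — all of the relation — so {B, E} is a candidate key.
These are minimal and exhaustive — every other superkey contains one of them.

{A, B}, {A, D}, {B, E}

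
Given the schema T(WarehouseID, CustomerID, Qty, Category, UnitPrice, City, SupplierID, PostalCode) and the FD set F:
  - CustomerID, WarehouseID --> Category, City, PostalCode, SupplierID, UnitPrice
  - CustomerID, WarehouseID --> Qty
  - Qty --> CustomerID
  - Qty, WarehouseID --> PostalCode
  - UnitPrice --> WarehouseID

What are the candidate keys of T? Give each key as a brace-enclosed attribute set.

{CustomerID, UnitPrice} is a candidate key since {CustomerID, UnitPrice}⁺ = {Category, City, CustomerID, PostalCode, Qty, SupplierID, UnitPrice, WarehouseID} covers every attribute.
{CustomerID, WarehouseID} is a candidate key since {CustomerID, WarehouseID}⁺ = {Category, City, CustomerID, PostalCode, Qty, SupplierID, UnitPrice, WarehouseID} covers every attribute.
{Qty, UnitPrice} is a candidate key since {Qty, UnitPrice}⁺ = {Category, City, CustomerID, PostalCode, Qty, SupplierID, UnitPrice, WarehouseID} covers every attribute.
{Qty, WarehouseID} is a candidate key since {Qty, WarehouseID}⁺ = {Category, City, CustomerID, PostalCode, Qty, SupplierID, UnitPrice, WarehouseID} covers every attribute.
These are minimal and exhaustive — every other superkey contains one of them.

{CustomerID, UnitPrice}, {CustomerID, WarehouseID}, {Qty, UnitPrice}, {Qty, WarehouseID}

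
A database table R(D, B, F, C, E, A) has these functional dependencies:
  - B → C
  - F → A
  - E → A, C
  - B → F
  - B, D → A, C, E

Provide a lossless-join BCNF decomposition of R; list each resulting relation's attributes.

Candidate key of the original relation: {B, D}.
{A, B, C, D, E, F}: {B} determines {A, B, C, F} here but is not a superkey — split on B → A, C, F, giving {A, B, C, F} and {B, D, E}.
{A, B, C, F}: {F} determines {A, F} here but is not a superkey — split on F → A, giving {A, F} and {B, C, F}.
{A, F} is in BCNF.
{B, C, F} is in BCNF.
{B, D, E} is in BCNF.

{A, F}; {B, C, F}; {B, D, E}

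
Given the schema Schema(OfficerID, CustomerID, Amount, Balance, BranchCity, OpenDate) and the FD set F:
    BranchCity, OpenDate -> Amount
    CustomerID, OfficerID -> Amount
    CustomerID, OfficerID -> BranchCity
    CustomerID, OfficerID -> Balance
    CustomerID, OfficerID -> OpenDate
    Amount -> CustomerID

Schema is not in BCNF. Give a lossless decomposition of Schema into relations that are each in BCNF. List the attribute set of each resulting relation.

{Amount, BranchCity, OpenDate}; {Amount, CustomerID}; {Balance, BranchCity, OfficerID, OpenDate}

Candidate keys of the original relation: {Amount, OfficerID}, {BranchCity, OfficerID, OpenDate}, {CustomerID, OfficerID}.
{Amount, Balance, BranchCity, CustomerID, OfficerID, OpenDate}: {BranchCity, OpenDate} determines {Amount, BranchCity, CustomerID, OpenDate} here but is not a superkey — split on BranchCity, OpenDate -> Amount, CustomerID, giving {Amount, BranchCity, CustomerID, OpenDate} and {Balance, BranchCity, OfficerID, OpenDate}.
{Amount, BranchCity, CustomerID, OpenDate}: {Amount} determines {Amount, CustomerID} here but is not a superkey — split on Amount -> CustomerID, giving {Amount, CustomerID} and {Amount, BranchCity, OpenDate}.
{Amount, CustomerID} has no BCNF violation.
{Amount, BranchCity, OpenDate} has no BCNF violation.
{Balance, BranchCity, OfficerID, OpenDate} has no BCNF violation.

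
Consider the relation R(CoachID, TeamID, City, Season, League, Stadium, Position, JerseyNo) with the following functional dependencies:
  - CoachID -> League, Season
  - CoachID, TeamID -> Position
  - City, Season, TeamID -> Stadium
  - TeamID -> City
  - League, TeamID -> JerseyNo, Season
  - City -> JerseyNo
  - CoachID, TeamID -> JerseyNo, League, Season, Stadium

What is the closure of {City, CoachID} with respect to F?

{City, CoachID, JerseyNo, League, Season}

Start with {City, CoachID}.
CoachID -> League, Season applies; add {League, Season} → now {City, CoachID, League, Season}.
City -> JerseyNo applies; add {JerseyNo} → now {City, CoachID, JerseyNo, League, Season}.
No further FD applies.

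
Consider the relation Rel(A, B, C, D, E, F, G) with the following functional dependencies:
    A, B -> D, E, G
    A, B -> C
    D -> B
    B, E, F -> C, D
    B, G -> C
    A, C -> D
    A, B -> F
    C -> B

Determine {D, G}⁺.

Start with {D, G}.
D -> B applies; add {B} → now {B, D, G}.
B, G -> C applies; add {C} → now {B, C, D, G}.
No further FD applies.

{B, C, D, G}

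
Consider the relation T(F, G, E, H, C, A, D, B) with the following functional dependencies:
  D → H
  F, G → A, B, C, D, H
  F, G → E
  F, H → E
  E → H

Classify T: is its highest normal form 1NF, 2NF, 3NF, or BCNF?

Candidate key: {F, G}. Prime attributes: {F, G}.
For D → H we have {D}⁺ = {D, H}; {D} is not a superkey, so BCNF fails.
D → H has non-prime {H} on the right and a non-superkey on the left, so 3NF fails.
No proper subset of a key has a non-prime attribute in its closure, so there is no partial dependency; 2NF holds.

2NF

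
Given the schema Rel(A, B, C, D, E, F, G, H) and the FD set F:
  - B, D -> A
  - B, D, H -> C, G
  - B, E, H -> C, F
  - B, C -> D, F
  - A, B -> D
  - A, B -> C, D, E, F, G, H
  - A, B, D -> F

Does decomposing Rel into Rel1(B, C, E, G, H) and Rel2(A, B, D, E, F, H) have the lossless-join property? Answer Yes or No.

The shared attributes are {B, E, H} and {B, E, H}⁺ = {A, B, C, D, E, F, G, H}.
Since Rel1 ⊆ {A, B, C, D, E, F, G, H}, the intersection is a superkey of Rel1; the decomposition is lossless.

Yes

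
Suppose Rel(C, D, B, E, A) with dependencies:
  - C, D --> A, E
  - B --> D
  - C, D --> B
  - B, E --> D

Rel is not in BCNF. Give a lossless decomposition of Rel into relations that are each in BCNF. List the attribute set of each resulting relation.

{A, B, C, E}; {B, D}

Candidate keys of the original relation: {B, C}, {C, D}.
In {A, B, C, D, E}, {B} is not a superkey ({B}⁺ restricted to this set is {B, D}), so split on B --> D into {B, D} and {A, B, C, E}.
{B, D} has no BCNF violation.
{A, B, C, E} has no BCNF violation.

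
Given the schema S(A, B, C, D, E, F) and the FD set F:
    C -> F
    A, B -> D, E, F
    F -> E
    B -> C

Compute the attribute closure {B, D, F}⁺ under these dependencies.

{B, C, D, E, F}

Start with {B, D, F}.
F -> E applies; add {E} → now {B, D, E, F}.
B -> C applies; add {C} → now {B, C, D, E, F}.
No further FD applies.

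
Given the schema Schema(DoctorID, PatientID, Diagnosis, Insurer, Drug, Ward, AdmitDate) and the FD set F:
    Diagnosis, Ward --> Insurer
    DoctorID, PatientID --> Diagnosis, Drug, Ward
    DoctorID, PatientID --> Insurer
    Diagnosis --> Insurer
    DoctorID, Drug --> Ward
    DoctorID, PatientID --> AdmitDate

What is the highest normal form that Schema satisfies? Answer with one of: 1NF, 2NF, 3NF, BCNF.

2NF

Candidate key: {DoctorID, PatientID}. Prime attributes: {DoctorID, PatientID}.
For Diagnosis, Ward --> Insurer we have {Diagnosis, Ward}⁺ = {Diagnosis, Insurer, Ward}; {Diagnosis, Ward} is not a superkey, so BCNF fails.
Because {Insurer} is non-prime and the left side of Diagnosis, Ward --> Insurer is not a superkey, the relation is not in 3NF.
No proper subset of a key has a non-prime attribute in its closure, so there is no partial dependency; 2NF holds.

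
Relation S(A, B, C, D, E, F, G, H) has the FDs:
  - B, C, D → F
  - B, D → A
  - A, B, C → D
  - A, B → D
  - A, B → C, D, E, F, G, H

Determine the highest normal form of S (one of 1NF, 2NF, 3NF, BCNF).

BCNF

Candidate keys: {A, B}, {B, D}. Prime attributes: {A, B, D}.
Every FD has a superkey on the left, so the relation is in BCNF.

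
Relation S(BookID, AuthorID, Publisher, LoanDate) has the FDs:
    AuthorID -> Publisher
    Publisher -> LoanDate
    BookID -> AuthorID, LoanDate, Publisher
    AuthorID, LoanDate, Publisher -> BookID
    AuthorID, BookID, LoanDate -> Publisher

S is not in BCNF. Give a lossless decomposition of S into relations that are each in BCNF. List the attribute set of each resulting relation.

{AuthorID, BookID, Publisher}; {LoanDate, Publisher}

Candidate keys of the original relation: {AuthorID}, {BookID}.
In {AuthorID, BookID, LoanDate, Publisher}, {Publisher} is not a superkey ({Publisher}⁺ restricted to this set is {LoanDate, Publisher}), so split on Publisher -> LoanDate into {LoanDate, Publisher} and {AuthorID, BookID, Publisher}.
{LoanDate, Publisher}: every determinant is a superkey — BCNF.
{AuthorID, BookID, Publisher}: every determinant is a superkey — BCNF.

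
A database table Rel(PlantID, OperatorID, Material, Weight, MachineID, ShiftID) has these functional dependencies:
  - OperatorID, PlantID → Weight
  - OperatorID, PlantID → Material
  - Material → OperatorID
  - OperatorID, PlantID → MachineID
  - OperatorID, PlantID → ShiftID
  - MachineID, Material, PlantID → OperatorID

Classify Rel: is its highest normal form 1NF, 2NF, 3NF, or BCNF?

3NF

Candidate keys: {Material, PlantID}, {OperatorID, PlantID}. Prime attributes: {Material, OperatorID, PlantID}.
For Material → OperatorID we have {Material}⁺ = {Material, OperatorID}; {Material} is not a superkey, so BCNF fails.
Its right-hand attributes {OperatorID} are all prime, as are those of every other non-superkey FD — the relation is in 3NF.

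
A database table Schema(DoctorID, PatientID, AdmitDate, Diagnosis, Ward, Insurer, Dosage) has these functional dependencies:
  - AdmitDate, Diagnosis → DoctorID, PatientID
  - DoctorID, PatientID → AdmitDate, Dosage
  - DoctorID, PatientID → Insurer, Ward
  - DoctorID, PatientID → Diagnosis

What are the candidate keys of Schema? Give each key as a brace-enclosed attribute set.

Closure of {AdmitDate, Diagnosis} is {AdmitDate, Diagnosis, DoctorID, Dosage, Insurer, PatientID, Ward}, the whole schema; {AdmitDate, Diagnosis} is a candidate key.
Closure of {DoctorID, PatientID} is {AdmitDate, Diagnosis, DoctorID, Dosage, Insurer, PatientID, Ward}, the whole schema; {DoctorID, PatientID} is a candidate key.
Any other superkey properly contains one of these, so there are no further candidate keys.

{AdmitDate, Diagnosis}, {DoctorID, PatientID}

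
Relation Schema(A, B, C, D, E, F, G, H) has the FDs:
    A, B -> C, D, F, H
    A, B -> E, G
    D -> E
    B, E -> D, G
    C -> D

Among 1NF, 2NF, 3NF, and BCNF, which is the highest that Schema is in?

2NF

Candidate key: {A, B}. Prime attributes: {A, B}.
For D -> E we have {D}⁺ = {D, E}; {D} is not a superkey, so BCNF fails.
D -> E determines the non-prime attribute {E} from a non-superkey — 3NF is violated.
No non-prime attribute depends on a proper subset of any candidate key, so 2NF holds.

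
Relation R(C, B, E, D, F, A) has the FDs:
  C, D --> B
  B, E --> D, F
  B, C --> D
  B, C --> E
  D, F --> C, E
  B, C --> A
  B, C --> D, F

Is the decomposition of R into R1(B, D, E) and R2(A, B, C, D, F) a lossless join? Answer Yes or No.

No

Common attributes: {B, D}; their closure is {B, D}.
The closure covers neither R1 nor R2 entirely; the join is not lossless.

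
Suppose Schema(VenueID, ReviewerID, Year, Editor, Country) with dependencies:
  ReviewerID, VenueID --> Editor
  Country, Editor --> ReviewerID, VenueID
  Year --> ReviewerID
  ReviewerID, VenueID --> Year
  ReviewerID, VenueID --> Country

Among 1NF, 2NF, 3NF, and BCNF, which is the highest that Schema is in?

Candidate keys: {Country, Editor}, {ReviewerID, VenueID}, {VenueID, Year}. Prime attributes: {Country, Editor, ReviewerID, VenueID, Year}.
Year --> ReviewerID breaks BCNF: {Year}⁺ = {ReviewerID, Year}, so {Year} is not a superkey.
Since {ReviewerID} ⊆ prime attributes and every other non-superkey FD also has a prime right side, the schema is in 3NF.

3NF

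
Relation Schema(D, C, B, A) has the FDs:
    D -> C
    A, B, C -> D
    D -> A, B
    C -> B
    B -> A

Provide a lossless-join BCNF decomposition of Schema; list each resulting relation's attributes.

Candidate keys of the original relation: {C}, {D}.
{A, B, C, D}: {B} determines {A, B} here but is not a superkey — split on B -> A, giving {A, B} and {B, C, D}.
{A, B}: every determinant is a superkey — BCNF.
{B, C, D}: every determinant is a superkey — BCNF.

{A, B}; {B, C, D}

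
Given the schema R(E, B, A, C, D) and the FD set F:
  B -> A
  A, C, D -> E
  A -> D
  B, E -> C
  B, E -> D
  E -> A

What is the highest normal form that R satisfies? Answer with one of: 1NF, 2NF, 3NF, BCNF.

1NF

Candidate keys: {B, C}, {B, E}. Prime attributes: {B, C, E}.
B -> A: {B}⁺ = {A, B, D}, which is not all of the attributes, so the left side is not a superkey — BCNF is violated.
Because {A} is non-prime and the left side of B -> A is not a superkey, the relation is not in 3NF.
{B} is a proper subset of the key {B, C}, and {B}⁺ contains the non-prime attributes {A, D} — a partial dependency, so 2NF is violated.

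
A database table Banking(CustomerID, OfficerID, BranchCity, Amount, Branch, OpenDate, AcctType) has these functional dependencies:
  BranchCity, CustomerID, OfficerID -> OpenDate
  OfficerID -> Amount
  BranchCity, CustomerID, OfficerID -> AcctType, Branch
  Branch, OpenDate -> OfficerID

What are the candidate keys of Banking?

{Branch, BranchCity, CustomerID, OpenDate}, {BranchCity, CustomerID, OfficerID}

No FD produces {BranchCity, CustomerID}, so they must be in every candidate key.
{BranchCity, CustomerID, OfficerID}⁺ = {AcctType, Amount, Branch, BranchCity, CustomerID, OfficerID, OpenDate}, which is every attribute, so {BranchCity, CustomerID, OfficerID} is a candidate key.
{Branch, BranchCity, CustomerID, OpenDate}⁺ = {AcctType, Amount, Branch, BranchCity, CustomerID, OfficerID, OpenDate}, which is every attribute, so {Branch, BranchCity, CustomerID, OpenDate} is a candidate key.
Any other superkey properly contains one of these, so there are no further candidate keys.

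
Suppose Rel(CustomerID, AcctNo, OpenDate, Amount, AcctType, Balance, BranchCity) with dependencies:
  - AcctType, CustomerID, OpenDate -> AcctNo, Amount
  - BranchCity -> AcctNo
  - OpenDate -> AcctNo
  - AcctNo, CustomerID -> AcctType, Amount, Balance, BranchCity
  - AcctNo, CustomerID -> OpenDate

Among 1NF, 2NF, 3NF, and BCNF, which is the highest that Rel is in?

Candidate keys: {AcctNo, CustomerID}, {BranchCity, CustomerID}, {CustomerID, OpenDate}. Prime attributes: {AcctNo, BranchCity, CustomerID, OpenDate}.
BranchCity -> AcctNo: {BranchCity}⁺ = {AcctNo, BranchCity}, which is not all of the attributes, so the left side is not a superkey — BCNF is violated.
Since {AcctNo} ⊆ prime attributes and every other non-superkey FD also has a prime right side, the schema is in 3NF.

3NF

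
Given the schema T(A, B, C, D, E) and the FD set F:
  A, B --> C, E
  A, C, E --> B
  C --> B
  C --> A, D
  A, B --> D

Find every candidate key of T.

{A, B}, {C}

{C}⁺ = {A, B, C, D, E}, which is every attribute, so {C} is a candidate key.
{A, B}⁺ = {A, B, C, D, E}, which is every attribute, so {A, B} is a candidate key.
No proper subset of any of these is a key, and no other minimal superkey exists.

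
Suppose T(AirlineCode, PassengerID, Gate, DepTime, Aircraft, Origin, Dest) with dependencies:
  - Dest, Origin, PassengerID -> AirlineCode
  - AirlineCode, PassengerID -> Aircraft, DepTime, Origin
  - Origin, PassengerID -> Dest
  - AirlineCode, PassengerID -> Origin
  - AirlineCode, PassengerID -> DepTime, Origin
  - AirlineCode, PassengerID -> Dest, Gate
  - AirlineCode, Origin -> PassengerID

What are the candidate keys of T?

{AirlineCode, Origin}, {AirlineCode, PassengerID}, {Origin, PassengerID}

{AirlineCode, Origin}⁺ = {Aircraft, AirlineCode, DepTime, Dest, Gate, Origin, PassengerID}, which is every attribute, so {AirlineCode, Origin} is a candidate key.
{AirlineCode, PassengerID}⁺ = {Aircraft, AirlineCode, DepTime, Dest, Gate, Origin, PassengerID}, which is every attribute, so {AirlineCode, PassengerID} is a candidate key.
{Origin, PassengerID}⁺ = {Aircraft, AirlineCode, DepTime, Dest, Gate, Origin, PassengerID}, which is every attribute, so {Origin, PassengerID} is a candidate key.
These are minimal and exhaustive — every other superkey contains one of them.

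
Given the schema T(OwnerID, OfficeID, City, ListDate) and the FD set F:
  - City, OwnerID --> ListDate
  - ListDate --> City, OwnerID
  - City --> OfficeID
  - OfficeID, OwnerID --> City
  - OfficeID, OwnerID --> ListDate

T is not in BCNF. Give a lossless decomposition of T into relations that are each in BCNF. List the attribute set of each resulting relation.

Candidate keys of the original relation: {City, OwnerID}, {ListDate}, {OfficeID, OwnerID}.
{City, ListDate, OfficeID, OwnerID}: {City} determines {City, OfficeID} here but is not a superkey — split on City --> OfficeID, giving {City, OfficeID} and {City, ListDate, OwnerID}.
{City, OfficeID}: every determinant is a superkey — BCNF.
{City, ListDate, OwnerID}: every determinant is a superkey — BCNF.

{City, ListDate, OwnerID}; {City, OfficeID}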